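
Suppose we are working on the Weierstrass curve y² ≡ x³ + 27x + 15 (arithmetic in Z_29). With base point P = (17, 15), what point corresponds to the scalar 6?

(20, 0)

Double-and-add on 6 = (110)₂. Start with P = (17, 15) for the leading 1-bit.
double: tangent at (17, 15): λ = (3·17² + 27)/(2·15) ≡ 24/1. 1⁻¹ ≡ 1 (mod 29), so λ ≡ 24·1 ≡ 24.
  x = λ² - 17 - 17 = 576 - 34 ≡ 20; y = λ·(17 - 20) - 15 ≡ 0. → (20, 0)
add P: (20, 0) + (17, 15). λ = (15 - 0)/(17 - 20) ≡ 15/26 mod 29. 26⁻¹ ≡ 19 (mod 29) since 26·19 = 494 ≡ 1, so λ ≡ 24.
  x = λ² - 20 - 17 = 576 - 37 ≡ 17; y = λ·(20 - 17) - 0 ≡ 14. → (17, 14)
double: tangent at (17, 14): λ = (3·17² + 27)/(2·14) ≡ 24/28. 28⁻¹ ≡ 28 (mod 29), so λ ≡ 24·28 ≡ 5.
  x = λ² - 17 - 17 = 25 - 34 ≡ 20; y = λ·(17 - 20) - 14 ≡ 0. → (20, 0)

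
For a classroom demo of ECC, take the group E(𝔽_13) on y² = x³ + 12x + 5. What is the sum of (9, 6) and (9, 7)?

O

The two points share x = 9 and their y-coordinates satisfy 6 + 7 ≡ 0 (mod 13), so they are inverses. Their sum is the point at infinity.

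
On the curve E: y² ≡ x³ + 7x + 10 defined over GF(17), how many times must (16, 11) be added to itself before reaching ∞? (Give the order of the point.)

8

2P: tangent at (16, 11): λ = (3·16² + 7)/(2·11) ≡ 10/5. 5⁻¹ ≡ 7 (mod 17), so λ ≡ 10·7 ≡ 2.
  x = λ² - 16 - 16 = 4 - 32 ≡ 6; y = λ·(16 - 6) - 11 ≡ 9. → (6, 9)
3P: (6, 9) + (16, 11). λ = (11 - 9)/(16 - 6) ≡ 2/10 mod 17. 10⁻¹ ≡ 12 (mod 17), so λ ≡ 7.
  x = λ² - 6 - 16 = 49 - 22 ≡ 10; y = λ·(6 - 10) - 9 ≡ 14. → (10, 14)
4P: (10, 14) + (16, 11). λ = (11 - 14)/(16 - 10) ≡ 14/6 mod 17. 6⁻¹ ≡ 3 (mod 17), so λ ≡ 8.
  x = λ² - 10 - 16 = 64 - 26 ≡ 4; y = λ·(10 - 4) - 14 ≡ 0. → (4, 0)
5P: (4, 0) + (16, 11). λ = (11 - 0)/(16 - 4) ≡ 11/12 mod 17. 12⁻¹ ≡ 10 (mod 17) since 12·10 = 120 ≡ 1, so λ ≡ 8.
  x = λ² - 4 - 16 = 64 - 20 ≡ 10; y = λ·(4 - 10) - 0 ≡ 3. → (10, 3)
6P: (10, 3) + (16, 11). λ = (11 - 3)/(16 - 10) ≡ 8/6 mod 17. 6⁻¹ ≡ 3 (mod 17) since 6·3 = 18 ≡ 1, so λ ≡ 7.
  x = λ² - 10 - 16 = 49 - 26 ≡ 6; y = λ·(10 - 6) - 3 ≡ 8. → (6, 8)
7P: (6, 8) + (16, 11). λ = (11 - 8)/(16 - 6) ≡ 3/10 mod 17. 10⁻¹ ≡ 12 (mod 17) since 10·12 = 120 ≡ 1, so λ ≡ 2.
  x = λ² - 6 - 16 = 4 - 22 ≡ 16; y = λ·(6 - 16) - 8 ≡ 6. → (16, 6)
8P: (16, 6) + (16, 11): same x and y₁ ≡ -y₂, so the sum is ∞.
8P = ∞, so the order is 8.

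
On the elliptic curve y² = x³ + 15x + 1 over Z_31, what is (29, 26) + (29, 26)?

(24, 7)

tangent at (29, 26): λ = (3·29² + 15)/(2·26) ≡ 27/21. 21⁻¹ ≡ 3 (mod 31) since 21·3 = 63 ≡ 1, so λ ≡ 27·3 ≡ 19.
  x = λ² - 29 - 29 = 361 - 58 ≡ 24; y = λ·(29 - 24) - 26 ≡ 7. → (24, 7)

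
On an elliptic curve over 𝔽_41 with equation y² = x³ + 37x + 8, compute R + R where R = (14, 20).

(31, 27)

tangent at (14, 20): λ = (3·14² + 37)/(2·20) ≡ 10/40. 40⁻¹ ≡ 40 (mod 41), so λ ≡ 10·40 ≡ 31.
  x = λ² - 14 - 14 = 961 - 28 ≡ 31; y = λ·(14 - 31) - 20 ≡ 27. → (31, 27)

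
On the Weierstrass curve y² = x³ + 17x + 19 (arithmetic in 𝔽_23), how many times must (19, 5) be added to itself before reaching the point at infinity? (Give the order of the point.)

8

2P: tangent at (19, 5): λ = (3·19² + 17)/(2·5) ≡ 19/10. 10⁻¹ ≡ 7 (mod 23), so λ ≡ 19·7 ≡ 18.
  x = λ² - 19 - 19 = 324 - 38 ≡ 10; y = λ·(19 - 10) - 5 ≡ 19. → (10, 19)
3P: (10, 19) + (19, 5). λ = (5 - 19)/(19 - 10) ≡ 9/9 mod 23. 9⁻¹ ≡ 18 (mod 23) since 9·18 = 162 ≡ 1, so λ ≡ 1.
  x = λ² - 10 - 19 = 1 - 29 ≡ 18; y = λ·(10 - 18) - 19 ≡ 19. → (18, 19)
4P: (18, 19) + (19, 5). λ = (5 - 19)/(19 - 18) ≡ 9/1 mod 23. 1⁻¹ ≡ 1 (mod 23), so λ ≡ 9.
  x = λ² - 18 - 19 = 81 - 37 ≡ 21; y = λ·(18 - 21) - 19 ≡ 0. → (21, 0)
5P: (21, 0) + (19, 5). λ = (5 - 0)/(19 - 21) ≡ 5/21 mod 23. 21⁻¹ ≡ 11 (mod 23), so λ ≡ 9.
  x = λ² - 21 - 19 = 81 - 40 ≡ 18; y = λ·(21 - 18) - 0 ≡ 4. → (18, 4)
6P: (18, 4) + (19, 5). λ = (5 - 4)/(19 - 18) ≡ 1/1 mod 23. 1⁻¹ ≡ 1 (mod 23) since 1·1 = 1 ≡ 1, so λ ≡ 1.
  x = λ² - 18 - 19 = 1 - 37 ≡ 10; y = λ·(18 - 10) - 4 ≡ 4. → (10, 4)
7P: (10, 4) + (19, 5). λ = (5 - 4)/(19 - 10) ≡ 1/9 mod 23. 9⁻¹ ≡ 18 (mod 23), so λ ≡ 18.
  x = λ² - 10 - 19 = 324 - 29 ≡ 19; y = λ·(10 - 19) - 4 ≡ 18. → (19, 18)
8P: (19, 18) + (19, 5): same x and y₁ ≡ -y₂, so the sum is the point at infinity.
8P = the point at infinity, so the order is 8.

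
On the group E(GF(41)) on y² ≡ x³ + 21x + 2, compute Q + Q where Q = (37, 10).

tangent at (37, 10): λ = (3·37² + 21)/(2·10) ≡ 28/20. 20⁻¹ ≡ 39 (mod 41), so λ ≡ 28·39 ≡ 26.
  x = λ² - 37 - 37 = 676 - 74 ≡ 28; y = λ·(37 - 28) - 10 ≡ 19. → (28, 19)

(28, 19)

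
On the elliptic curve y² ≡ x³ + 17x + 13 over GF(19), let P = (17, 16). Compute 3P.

Repeated addition: build up to 3P.
2P: tangent at (17, 16): λ = (3·17² + 17)/(2·16) ≡ 10/13. 13⁻¹ ≡ 3 (mod 19) since 13·3 = 39 ≡ 1, so λ ≡ 10·3 ≡ 11.
  x = λ² - 17 - 17 = 121 - 34 ≡ 11; y = λ·(17 - 11) - 16 ≡ 12. → (11, 12)
3P: (11, 12) + (17, 16). λ = (16 - 12)/(17 - 11) ≡ 4/6 mod 19. 6⁻¹ ≡ 16 (mod 19), so λ ≡ 7.
  x = λ² - 11 - 17 = 49 - 28 ≡ 2; y = λ·(11 - 2) - 12 ≡ 13. → (2, 13)

(2, 13)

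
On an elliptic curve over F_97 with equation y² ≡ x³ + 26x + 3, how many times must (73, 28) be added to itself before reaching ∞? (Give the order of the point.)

2P: tangent at (73, 28): λ = (3·73² + 26)/(2·28) ≡ 8/56. 56⁻¹ ≡ 26 (mod 97), so λ ≡ 8·26 ≡ 14.
  x = λ² - 73 - 73 = 196 - 146 ≡ 50; y = λ·(73 - 50) - 28 ≡ 3. → (50, 3)
3P: (50, 3) + (73, 28). λ = (28 - 3)/(73 - 50) ≡ 25/23 mod 97. 23⁻¹ ≡ 38 (mod 97), so λ ≡ 77.
  x = λ² - 50 - 73 = 5929 - 123 ≡ 83; y = λ·(50 - 83) - 3 ≡ 75. → (83, 75)
4P: (83, 75) + (73, 28). λ = (28 - 75)/(73 - 83) ≡ 50/87 mod 97. 87⁻¹ ≡ 29 (mod 97) since 87·29 = 2523 ≡ 1, so λ ≡ 92.
  x = λ² - 83 - 73 = 8464 - 156 ≡ 63; y = λ·(83 - 63) - 75 ≡ 19. → (63, 19)
5P: (63, 19) + (73, 28). λ = (28 - 19)/(73 - 63) ≡ 9/10 mod 97. 10⁻¹ ≡ 68 (mod 97), so λ ≡ 30.
  x = λ² - 63 - 73 = 900 - 136 ≡ 85; y = λ·(63 - 85) - 19 ≡ 0. → (85, 0)
6P: (85, 0) + (73, 28). λ = (28 - 0)/(73 - 85) ≡ 28/85 mod 97. 85⁻¹ ≡ 8 (mod 97) since 85·8 = 680 ≡ 1, so λ ≡ 30.
  x = λ² - 85 - 73 = 900 - 158 ≡ 63; y = λ·(85 - 63) - 0 ≡ 78. → (63, 78)
7P: (63, 78) + (73, 28). λ = (28 - 78)/(73 - 63) ≡ 47/10 mod 97. 10⁻¹ ≡ 68 (mod 97), so λ ≡ 92.
  x = λ² - 63 - 73 = 8464 - 136 ≡ 83; y = λ·(63 - 83) - 78 ≡ 22. → (83, 22)
8P: (83, 22) + (73, 28). λ = (28 - 22)/(73 - 83) ≡ 6/87 mod 97. 87⁻¹ ≡ 29 (mod 97), so λ ≡ 77.
  x = λ² - 83 - 73 = 5929 - 156 ≡ 50; y = λ·(83 - 50) - 22 ≡ 94. → (50, 94)
9P: (50, 94) + (73, 28). λ = (28 - 94)/(73 - 50) ≡ 31/23 mod 97. 23⁻¹ ≡ 38 (mod 97) since 23·38 = 874 ≡ 1, so λ ≡ 14.
  x = λ² - 50 - 73 = 196 - 123 ≡ 73; y = λ·(50 - 73) - 94 ≡ 69. → (73, 69)
10P: (73, 69) + (73, 28): same x and y₁ ≡ -y₂, so the sum is ∞.
10P = ∞, so the order is 10.

10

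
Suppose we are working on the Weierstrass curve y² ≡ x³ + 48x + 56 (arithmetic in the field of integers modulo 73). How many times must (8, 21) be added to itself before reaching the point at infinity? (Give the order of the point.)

4

2P: tangent at (8, 21): λ = (3·8² + 48)/(2·21) ≡ 21/42. 42⁻¹ ≡ 40 (mod 73), so λ ≡ 21·40 ≡ 37.
  x = λ² - 8 - 8 = 1369 - 16 ≡ 39; y = λ·(8 - 39) - 21 ≡ 0. → (39, 0)
3P: (39, 0) + (8, 21). λ = (21 - 0)/(8 - 39) ≡ 21/42 mod 73. 42⁻¹ ≡ 40 (mod 73), so λ ≡ 37.
  x = λ² - 39 - 8 = 1369 - 47 ≡ 8; y = λ·(39 - 8) - 0 ≡ 52. → (8, 52)
4P: (8, 52) + (8, 21): same x and y₁ ≡ -y₂, so the sum is the point at infinity.
4P = the point at infinity, so the order is 4.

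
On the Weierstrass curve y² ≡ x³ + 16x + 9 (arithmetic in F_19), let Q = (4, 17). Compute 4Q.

Double-and-add on 4 = (100)₂. Start with Q = (4, 17) for the leading 1-bit.
double: tangent at (4, 17): λ = (3·4² + 16)/(2·17) ≡ 7/15. 15⁻¹ ≡ 14 (mod 19), so λ ≡ 7·14 ≡ 3.
  x = λ² - 4 - 4 = 9 - 8 ≡ 1; y = λ·(4 - 1) - 17 ≡ 11. → (1, 11)
double: tangent at (1, 11): λ = (3·1² + 16)/(2·11) ≡ 0/3. 3⁻¹ ≡ 13 (mod 19) since 3·13 = 39 ≡ 1, so λ ≡ 0·13 ≡ 0.
  x = λ² - 1 - 1 = 0 - 2 ≡ 17; y = λ·(1 - 17) - 11 ≡ 8. → (17, 8)

(17, 8)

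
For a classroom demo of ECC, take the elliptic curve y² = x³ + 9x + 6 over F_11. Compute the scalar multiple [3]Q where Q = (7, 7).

Repeated addition: build up to 3Q.
2Q: tangent at (7, 7): λ = (3·7² + 9)/(2·7) ≡ 2/3. 3⁻¹ ≡ 4 (mod 11), so λ ≡ 2·4 ≡ 8.
  x = λ² - 7 - 7 = 64 - 14 ≡ 6; y = λ·(7 - 6) - 7 ≡ 1. → (6, 1)
3Q: (6, 1) + (7, 7). λ = (7 - 1)/(7 - 6) ≡ 6/1 mod 11. 1⁻¹ ≡ 1 (mod 11) since 1·1 = 1 ≡ 1, so λ ≡ 6.
  x = λ² - 6 - 7 = 36 - 13 ≡ 1; y = λ·(6 - 1) - 1 ≡ 7. → (1, 7)

(1, 7)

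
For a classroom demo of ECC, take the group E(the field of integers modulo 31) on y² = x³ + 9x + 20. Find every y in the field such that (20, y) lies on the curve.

4, 27

x³ + 9x + 20 = 8200 ≡ 16 (mod 31).
Square roots of 16 mod 31: 4 and 27 (since 4² = 16 ≡ 16).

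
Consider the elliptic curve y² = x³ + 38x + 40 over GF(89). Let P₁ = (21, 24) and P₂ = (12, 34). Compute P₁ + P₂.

(88, 1)

(21, 24) + (12, 34). λ = (34 - 24)/(12 - 21) ≡ 10/80 mod 89. 80⁻¹ ≡ 79 (mod 89) since 80·79 = 6320 ≡ 1, so λ ≡ 78.
  x = λ² - 21 - 12 = 6084 - 33 ≡ 88; y = λ·(21 - 88) - 24 ≡ 1. → (88, 1)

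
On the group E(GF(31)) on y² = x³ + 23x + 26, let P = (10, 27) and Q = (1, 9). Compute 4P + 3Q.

First 4P:
Double-and-add on 4 = (100)₂. Start with P = (10, 27) for the leading 1-bit.
double: tangent at (10, 27): λ = (3·10² + 23)/(2·27) ≡ 13/23. 23⁻¹ ≡ 27 (mod 31), so λ ≡ 13·27 ≡ 10.
  x = λ² - 10 - 10 = 100 - 20 ≡ 18; y = λ·(10 - 18) - 27 ≡ 17. → (18, 17)
double: tangent at (18, 17): λ = (3·18² + 23)/(2·17) ≡ 3/3. 3⁻¹ ≡ 21 (mod 31), so λ ≡ 3·21 ≡ 1.
  x = λ² - 18 - 18 = 1 - 36 ≡ 27; y = λ·(18 - 27) - 17 ≡ 5. → (27, 5)
4P = (27, 5).
Next 3Q:
Repeated addition: build up to 3Q.
2Q: tangent at (1, 9): λ = (3·1² + 23)/(2·9) ≡ 26/18. 18⁻¹ ≡ 19 (mod 31), so λ ≡ 26·19 ≡ 29.
  x = λ² - 1 - 1 = 841 - 2 ≡ 2; y = λ·(1 - 2) - 9 ≡ 24. → (2, 24)
3Q: (2, 24) + (1, 9). λ = (9 - 24)/(1 - 2) ≡ 16/30 mod 31. 30⁻¹ ≡ 30 (mod 31), so λ ≡ 15.
  x = λ² - 2 - 1 = 225 - 3 ≡ 5; y = λ·(2 - 5) - 24 ≡ 24. → (5, 24)
3Q = (5, 24).
Finally 4P + 3Q:
(27, 5) + (5, 24). λ = (24 - 5)/(5 - 27) ≡ 19/9 mod 31. 9⁻¹ ≡ 7 (mod 31) since 9·7 = 63 ≡ 1, so λ ≡ 9.
  x = λ² - 27 - 5 = 81 - 32 ≡ 18; y = λ·(27 - 18) - 5 ≡ 14. → (18, 14)

(18, 14)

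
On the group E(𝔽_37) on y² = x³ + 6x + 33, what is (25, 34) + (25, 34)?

(25, 3)

tangent at (25, 34): λ = (3·25² + 6)/(2·34) ≡ 31/31. 31⁻¹ ≡ 6 (mod 37), so λ ≡ 31·6 ≡ 1.
  x = λ² - 25 - 25 = 1 - 50 ≡ 25; y = λ·(25 - 25) - 34 ≡ 3. → (25, 3)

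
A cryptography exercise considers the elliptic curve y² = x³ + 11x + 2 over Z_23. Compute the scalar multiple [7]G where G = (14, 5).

(2, 20)

Double-and-add on 7 = (111)₂. Start with G = (14, 5) for the leading 1-bit.
double: tangent at (14, 5): λ = (3·14² + 11)/(2·5) ≡ 1/10. 10⁻¹ ≡ 7 (mod 23), so λ ≡ 1·7 ≡ 7.
  x = λ² - 14 - 14 = 49 - 28 ≡ 21; y = λ·(14 - 21) - 5 ≡ 15. → (21, 15)
add G: (21, 15) + (14, 5). λ = (5 - 15)/(14 - 21) ≡ 13/16 mod 23. 16⁻¹ ≡ 13 (mod 23), so λ ≡ 8.
  x = λ² - 21 - 14 = 64 - 35 ≡ 6; y = λ·(21 - 6) - 15 ≡ 13. → (6, 13)
double: tangent at (6, 13): λ = (3·6² + 11)/(2·13) ≡ 4/3. 3⁻¹ ≡ 8 (mod 23), so λ ≡ 4·8 ≡ 9.
  x = λ² - 6 - 6 = 81 - 12 ≡ 0; y = λ·(6 - 0) - 13 ≡ 18. → (0, 18)
add G: (0, 18) + (14, 5). λ = (5 - 18)/(14 - 0) ≡ 10/14 mod 23. 14⁻¹ ≡ 5 (mod 23), so λ ≡ 4.
  x = λ² - 0 - 14 = 16 - 14 ≡ 2; y = λ·(0 - 2) - 18 ≡ 20. → (2, 20)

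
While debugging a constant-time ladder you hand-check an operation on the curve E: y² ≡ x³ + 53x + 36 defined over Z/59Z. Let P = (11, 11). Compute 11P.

(24, 38)

Repeated addition: build up to 11P.
2P: tangent at (11, 11): λ = (3·11² + 53)/(2·11) ≡ 3/22. 22⁻¹ ≡ 51 (mod 59), so λ ≡ 3·51 ≡ 35.
  x = λ² - 11 - 11 = 1225 - 22 ≡ 23; y = λ·(11 - 23) - 11 ≡ 41. → (23, 41)
3P: (23, 41) + (11, 11). λ = (11 - 41)/(11 - 23) ≡ 29/47 mod 59. 47⁻¹ ≡ 54 (mod 59), so λ ≡ 32.
  x = λ² - 23 - 11 = 1024 - 34 ≡ 46; y = λ·(23 - 46) - 41 ≡ 49. → (46, 49)
4P: (46, 49) + (11, 11). λ = (11 - 49)/(11 - 46) ≡ 21/24 mod 59. 24⁻¹ ≡ 32 (mod 59) since 24·32 = 768 ≡ 1, so λ ≡ 23.
  x = λ² - 46 - 11 = 529 - 57 ≡ 0; y = λ·(46 - 0) - 49 ≡ 6. → (0, 6)
5P: (0, 6) + (11, 11). λ = (11 - 6)/(11 - 0) ≡ 5/11 mod 59. 11⁻¹ ≡ 43 (mod 59) since 11·43 = 473 ≡ 1, so λ ≡ 38.
  x = λ² - 0 - 11 = 1444 - 11 ≡ 17; y = λ·(0 - 17) - 6 ≡ 56. → (17, 56)
6P: (17, 56) + (11, 11). λ = (11 - 56)/(11 - 17) ≡ 14/53 mod 59. 53⁻¹ ≡ 49 (mod 59) since 53·49 = 2597 ≡ 1, so λ ≡ 37.
  x = λ² - 17 - 11 = 1369 - 28 ≡ 43; y = λ·(17 - 43) - 56 ≡ 44. → (43, 44)
7P: (43, 44) + (11, 11). λ = (11 - 44)/(11 - 43) ≡ 26/27 mod 59. 27⁻¹ ≡ 35 (mod 59), so λ ≡ 25.
  x = λ² - 43 - 11 = 625 - 54 ≡ 40; y = λ·(43 - 40) - 44 ≡ 31. → (40, 31)
8P: (40, 31) + (11, 11). λ = (11 - 31)/(11 - 40) ≡ 39/30 mod 59. 30⁻¹ ≡ 2 (mod 59) since 30·2 = 60 ≡ 1, so λ ≡ 19.
  x = λ² - 40 - 11 = 361 - 51 ≡ 15; y = λ·(40 - 15) - 31 ≡ 31. → (15, 31)
9P: (15, 31) + (11, 11). λ = (11 - 31)/(11 - 15) ≡ 39/55 mod 59. 55⁻¹ ≡ 44 (mod 59), so λ ≡ 5.
  x = λ² - 15 - 11 = 25 - 26 ≡ 58; y = λ·(15 - 58) - 31 ≡ 49. → (58, 49)
10P: (58, 49) + (11, 11). λ = (11 - 49)/(11 - 58) ≡ 21/12 mod 59. 12⁻¹ ≡ 5 (mod 59), so λ ≡ 46.
  x = λ² - 58 - 11 = 2116 - 69 ≡ 41; y = λ·(58 - 41) - 49 ≡ 25. → (41, 25)
11P: (41, 25) + (11, 11). λ = (11 - 25)/(11 - 41) ≡ 45/29 mod 59. 29⁻¹ ≡ 57 (mod 59), so λ ≡ 28.
  x = λ² - 41 - 11 = 784 - 52 ≡ 24; y = λ·(41 - 24) - 25 ≡ 38. → (24, 38)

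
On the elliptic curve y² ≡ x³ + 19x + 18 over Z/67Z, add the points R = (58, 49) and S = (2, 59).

(58, 49) + (2, 59). λ = (59 - 49)/(2 - 58) ≡ 10/11 mod 67. 11⁻¹ ≡ 61 (mod 67) since 11·61 = 671 ≡ 1, so λ ≡ 7.
  x = λ² - 58 - 2 = 49 - 60 ≡ 56; y = λ·(58 - 56) - 49 ≡ 32. → (56, 32)

(56, 32)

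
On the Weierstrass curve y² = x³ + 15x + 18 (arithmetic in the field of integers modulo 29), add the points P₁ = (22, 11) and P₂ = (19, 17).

(21, 16)

(22, 11) + (19, 17). λ = (17 - 11)/(19 - 22) ≡ 6/26 mod 29. 26⁻¹ ≡ 19 (mod 29) since 26·19 = 494 ≡ 1, so λ ≡ 27.
  x = λ² - 22 - 19 = 729 - 41 ≡ 21; y = λ·(22 - 21) - 11 ≡ 16. → (21, 16)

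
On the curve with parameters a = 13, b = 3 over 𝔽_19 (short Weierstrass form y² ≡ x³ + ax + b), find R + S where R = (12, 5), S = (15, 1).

(17, 8)

(12, 5) + (15, 1). λ = (1 - 5)/(15 - 12) ≡ 15/3 mod 19. 3⁻¹ ≡ 13 (mod 19), so λ ≡ 5.
  x = λ² - 12 - 15 = 25 - 27 ≡ 17; y = λ·(12 - 17) - 5 ≡ 8. → (17, 8)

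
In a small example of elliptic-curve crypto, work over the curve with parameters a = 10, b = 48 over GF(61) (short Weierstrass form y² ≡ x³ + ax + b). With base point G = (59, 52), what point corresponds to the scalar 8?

Repeated addition: build up to 8G.
2G: tangent at (59, 52): λ = (3·59² + 10)/(2·52) ≡ 22/43. 43⁻¹ ≡ 44 (mod 61), so λ ≡ 22·44 ≡ 53.
  x = λ² - 59 - 59 = 2809 - 118 ≡ 7; y = λ·(59 - 7) - 52 ≡ 20. → (7, 20)
3G: (7, 20) + (59, 52). λ = (52 - 20)/(59 - 7) ≡ 32/52 mod 61. 52⁻¹ ≡ 27 (mod 61) since 52·27 = 1404 ≡ 1, so λ ≡ 10.
  x = λ² - 7 - 59 = 100 - 66 ≡ 34; y = λ·(7 - 34) - 20 ≡ 15. → (34, 15)
4G: (34, 15) + (59, 52). λ = (52 - 15)/(59 - 34) ≡ 37/25 mod 61. 25⁻¹ ≡ 22 (mod 61) since 25·22 = 550 ≡ 1, so λ ≡ 21.
  x = λ² - 34 - 59 = 441 - 93 ≡ 43; y = λ·(34 - 43) - 15 ≡ 40. → (43, 40)
5G: (43, 40) + (59, 52). λ = (52 - 40)/(59 - 43) ≡ 12/16 mod 61. 16⁻¹ ≡ 42 (mod 61) since 16·42 = 672 ≡ 1, so λ ≡ 16.
  x = λ² - 43 - 59 = 256 - 102 ≡ 32; y = λ·(43 - 32) - 40 ≡ 14. → (32, 14)
6G: (32, 14) + (59, 52). λ = (52 - 14)/(59 - 32) ≡ 38/27 mod 61. 27⁻¹ ≡ 52 (mod 61), so λ ≡ 24.
  x = λ² - 32 - 59 = 576 - 91 ≡ 58; y = λ·(32 - 58) - 14 ≡ 33. → (58, 33)
7G: (58, 33) + (59, 52). λ = (52 - 33)/(59 - 58) ≡ 19/1 mod 61. 1⁻¹ ≡ 1 (mod 61) since 1·1 = 1 ≡ 1, so λ ≡ 19.
  x = λ² - 58 - 59 = 361 - 117 ≡ 0; y = λ·(58 - 0) - 33 ≡ 32. → (0, 32)
8G: (0, 32) + (59, 52). λ = (52 - 32)/(59 - 0) ≡ 20/59 mod 61. 59⁻¹ ≡ 30 (mod 61) since 59·30 = 1770 ≡ 1, so λ ≡ 51.
  x = λ² - 0 - 59 = 2601 - 59 ≡ 41; y = λ·(0 - 41) - 32 ≡ 12. → (41, 12)

(41, 12)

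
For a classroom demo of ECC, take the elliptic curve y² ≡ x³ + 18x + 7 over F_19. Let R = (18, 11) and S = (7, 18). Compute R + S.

(18, 11) + (7, 18). λ = (18 - 11)/(7 - 18) ≡ 7/8 mod 19. 8⁻¹ ≡ 12 (mod 19), so λ ≡ 8.
  x = λ² - 18 - 7 = 64 - 25 ≡ 1; y = λ·(18 - 1) - 11 ≡ 11. → (1, 11)

(1, 11)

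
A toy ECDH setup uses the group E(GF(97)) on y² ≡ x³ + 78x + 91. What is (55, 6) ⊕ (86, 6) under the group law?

(53, 91)

(55, 6) + (86, 6). λ = (6 - 6)/(86 - 55) ≡ 0/31 mod 97. 31⁻¹ ≡ 72 (mod 97), so λ ≡ 0.
  x = λ² - 55 - 86 = 0 - 141 ≡ 53; y = λ·(55 - 53) - 6 ≡ 91. → (53, 91)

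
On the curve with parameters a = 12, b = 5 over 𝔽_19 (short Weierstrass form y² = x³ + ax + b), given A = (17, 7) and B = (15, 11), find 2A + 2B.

(3, 7)

First 2A:
Repeated addition: build up to 2A.
2A: tangent at (17, 7): λ = (3·17² + 12)/(2·7) ≡ 5/14. 14⁻¹ ≡ 15 (mod 19), so λ ≡ 5·15 ≡ 18.
  x = λ² - 17 - 17 = 324 - 34 ≡ 5; y = λ·(17 - 5) - 7 ≡ 0. → (5, 0)
2A = (5, 0).
Next 2B:
Repeated addition: build up to 2B.
2B: tangent at (15, 11): λ = (3·15² + 12)/(2·11) ≡ 3/3. 3⁻¹ ≡ 13 (mod 19), so λ ≡ 3·13 ≡ 1.
  x = λ² - 15 - 15 = 1 - 30 ≡ 9; y = λ·(15 - 9) - 11 ≡ 14. → (9, 14)
2B = (9, 14).
Finally 2A + 2B:
(5, 0) + (9, 14). λ = (14 - 0)/(9 - 5) ≡ 14/4 mod 19. 4⁻¹ ≡ 5 (mod 19) since 4·5 = 20 ≡ 1, so λ ≡ 13.
  x = λ² - 5 - 9 = 169 - 14 ≡ 3; y = λ·(5 - 3) - 0 ≡ 7. → (3, 7)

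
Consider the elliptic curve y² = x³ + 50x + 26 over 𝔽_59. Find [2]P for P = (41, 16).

(56, 47)

tangent at (41, 16): λ = (3·41² + 50)/(2·16) ≡ 19/32. 32⁻¹ ≡ 24 (mod 59), so λ ≡ 19·24 ≡ 43.
  x = λ² - 41 - 41 = 1849 - 82 ≡ 56; y = λ·(41 - 56) - 16 ≡ 47. → (56, 47)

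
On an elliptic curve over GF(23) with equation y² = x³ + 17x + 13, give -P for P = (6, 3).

-(6, 3) = (6, -3 mod 23) = (6, 20).

(6, 20)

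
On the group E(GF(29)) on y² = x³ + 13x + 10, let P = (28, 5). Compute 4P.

Double-and-add on 4 = (100)₂. Start with P = (28, 5) for the leading 1-bit.
double: tangent at (28, 5): λ = (3·28² + 13)/(2·5) ≡ 16/10. 10⁻¹ ≡ 3 (mod 29), so λ ≡ 16·3 ≡ 19.
  x = λ² - 28 - 28 = 361 - 56 ≡ 15; y = λ·(28 - 15) - 5 ≡ 10. → (15, 10)
double: tangent at (15, 10): λ = (3·15² + 13)/(2·10) ≡ 21/20. 20⁻¹ ≡ 16 (mod 29), so λ ≡ 21·16 ≡ 17.
  x = λ² - 15 - 15 = 289 - 30 ≡ 27; y = λ·(15 - 27) - 10 ≡ 18. → (27, 18)

(27, 18)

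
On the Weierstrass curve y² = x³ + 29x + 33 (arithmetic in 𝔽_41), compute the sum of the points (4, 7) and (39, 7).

(39, 34)

(4, 7) + (39, 7). λ = (7 - 7)/(39 - 4) ≡ 0/35 mod 41. 35⁻¹ ≡ 34 (mod 41), so λ ≡ 0.
  x = λ² - 4 - 39 = 0 - 43 ≡ 39; y = λ·(4 - 39) - 7 ≡ 34. → (39, 34)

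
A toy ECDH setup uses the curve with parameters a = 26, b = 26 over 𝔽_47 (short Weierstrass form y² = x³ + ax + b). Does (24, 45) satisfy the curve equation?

y² = 45² ≡ 4; x³ + 26x + 26 = 14474 ≡ 45 (mod 47). 4 ≠ 45.

no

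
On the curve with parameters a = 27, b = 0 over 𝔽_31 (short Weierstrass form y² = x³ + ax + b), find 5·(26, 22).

(23, 4)

Write G = (26, 22).
Double-and-add on 5 = (101)₂. Start with G = (26, 22) for the leading 1-bit.
double: tangent at (26, 22): λ = (3·26² + 27)/(2·22) ≡ 9/13. 13⁻¹ ≡ 12 (mod 31) since 13·12 = 156 ≡ 1, so λ ≡ 9·12 ≡ 15.
  x = λ² - 26 - 26 = 225 - 52 ≡ 18; y = λ·(26 - 18) - 22 ≡ 5. → (18, 5)
double: tangent at (18, 5): λ = (3·18² + 27)/(2·5) ≡ 7/10. 10⁻¹ ≡ 28 (mod 31), so λ ≡ 7·28 ≡ 10.
  x = λ² - 18 - 18 = 100 - 36 ≡ 2; y = λ·(18 - 2) - 5 ≡ 0. → (2, 0)
add G: (2, 0) + (26, 22). λ = (22 - 0)/(26 - 2) ≡ 22/24 mod 31. 24⁻¹ ≡ 22 (mod 31) since 24·22 = 528 ≡ 1, so λ ≡ 19.
  x = λ² - 2 - 26 = 361 - 28 ≡ 23; y = λ·(2 - 23) - 0 ≡ 4. → (23, 4)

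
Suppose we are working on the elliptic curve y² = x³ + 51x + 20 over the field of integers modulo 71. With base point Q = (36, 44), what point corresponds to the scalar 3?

Repeated addition: build up to 3Q.
2Q: tangent at (36, 44): λ = (3·36² + 51)/(2·44) ≡ 34/17. 17⁻¹ ≡ 46 (mod 71) since 17·46 = 782 ≡ 1, so λ ≡ 34·46 ≡ 2.
  x = λ² - 36 - 36 = 4 - 72 ≡ 3; y = λ·(36 - 3) - 44 ≡ 22. → (3, 22)
3Q: (3, 22) + (36, 44). λ = (44 - 22)/(36 - 3) ≡ 22/33 mod 71. 33⁻¹ ≡ 28 (mod 71) since 33·28 = 924 ≡ 1, so λ ≡ 48.
  x = λ² - 3 - 36 = 2304 - 39 ≡ 64; y = λ·(3 - 64) - 22 ≡ 32. → (64, 32)

(64, 32)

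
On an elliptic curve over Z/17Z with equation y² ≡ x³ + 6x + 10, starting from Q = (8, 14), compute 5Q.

(4, 8)

Repeated addition: build up to 5Q.
2Q: tangent at (8, 14): λ = (3·8² + 6)/(2·14) ≡ 11/11. 11⁻¹ ≡ 14 (mod 17), so λ ≡ 11·14 ≡ 1.
  x = λ² - 8 - 8 = 1 - 16 ≡ 2; y = λ·(8 - 2) - 14 ≡ 9. → (2, 9)
3Q: (2, 9) + (8, 14). λ = (14 - 9)/(8 - 2) ≡ 5/6 mod 17. 6⁻¹ ≡ 3 (mod 17) since 6·3 = 18 ≡ 1, so λ ≡ 15.
  x = λ² - 2 - 8 = 225 - 10 ≡ 11; y = λ·(2 - 11) - 9 ≡ 9. → (11, 9)
4Q: (11, 9) + (8, 14). λ = (14 - 9)/(8 - 11) ≡ 5/14 mod 17. 14⁻¹ ≡ 11 (mod 17), so λ ≡ 4.
  x = λ² - 11 - 8 = 16 - 19 ≡ 14; y = λ·(11 - 14) - 9 ≡ 13. → (14, 13)
5Q: (14, 13) + (8, 14). λ = (14 - 13)/(8 - 14) ≡ 1/11 mod 17. 11⁻¹ ≡ 14 (mod 17), so λ ≡ 14.
  x = λ² - 14 - 8 = 196 - 22 ≡ 4; y = λ·(14 - 4) - 13 ≡ 8. → (4, 8)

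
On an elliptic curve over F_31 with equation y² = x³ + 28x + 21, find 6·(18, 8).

Write G = (18, 8).
Repeated addition: build up to 6G.
2G: tangent at (18, 8): λ = (3·18² + 28)/(2·8) ≡ 8/16. 16⁻¹ ≡ 2 (mod 31) since 16·2 = 32 ≡ 1, so λ ≡ 8·2 ≡ 16.
  x = λ² - 18 - 18 = 256 - 36 ≡ 3; y = λ·(18 - 3) - 8 ≡ 15. → (3, 15)
3G: (3, 15) + (18, 8). λ = (8 - 15)/(18 - 3) ≡ 24/15 mod 31. 15⁻¹ ≡ 29 (mod 31), so λ ≡ 14.
  x = λ² - 3 - 18 = 196 - 21 ≡ 20; y = λ·(3 - 20) - 15 ≡ 26. → (20, 26)
4G: (20, 26) + (18, 8). λ = (8 - 26)/(18 - 20) ≡ 13/29 mod 31. 29⁻¹ ≡ 15 (mod 31), so λ ≡ 9.
  x = λ² - 20 - 18 = 81 - 38 ≡ 12; y = λ·(20 - 12) - 26 ≡ 15. → (12, 15)
5G: (12, 15) + (18, 8). λ = (8 - 15)/(18 - 12) ≡ 24/6 mod 31. 6⁻¹ ≡ 26 (mod 31), so λ ≡ 4.
  x = λ² - 12 - 18 = 16 - 30 ≡ 17; y = λ·(12 - 17) - 15 ≡ 27. → (17, 27)
6G: (17, 27) + (18, 8). λ = (8 - 27)/(18 - 17) ≡ 12/1 mod 31. 1⁻¹ ≡ 1 (mod 31) since 1·1 = 1 ≡ 1, so λ ≡ 12.
  x = λ² - 17 - 18 = 144 - 35 ≡ 16; y = λ·(17 - 16) - 27 ≡ 16. → (16, 16)

(16, 16)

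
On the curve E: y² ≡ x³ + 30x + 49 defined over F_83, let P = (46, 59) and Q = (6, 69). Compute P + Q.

(46, 59) + (6, 69). λ = (69 - 59)/(6 - 46) ≡ 10/43 mod 83. 43⁻¹ ≡ 56 (mod 83), so λ ≡ 62.
  x = λ² - 46 - 6 = 3844 - 52 ≡ 57; y = λ·(46 - 57) - 59 ≡ 6. → (57, 6)

(57, 6)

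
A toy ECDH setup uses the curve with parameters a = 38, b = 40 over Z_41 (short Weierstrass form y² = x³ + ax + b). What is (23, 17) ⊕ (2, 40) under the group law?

(23, 17) + (2, 40). λ = (40 - 17)/(2 - 23) ≡ 23/20 mod 41. 20⁻¹ ≡ 39 (mod 41), so λ ≡ 36.
  x = λ² - 23 - 2 = 1296 - 25 ≡ 0; y = λ·(23 - 0) - 17 ≡ 32. → (0, 32)

(0, 32)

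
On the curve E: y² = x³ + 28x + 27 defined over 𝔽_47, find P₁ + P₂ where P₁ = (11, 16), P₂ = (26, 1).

(11, 16) + (26, 1). λ = (1 - 16)/(26 - 11) ≡ 32/15 mod 47. 15⁻¹ ≡ 22 (mod 47) since 15·22 = 330 ≡ 1, so λ ≡ 46.
  x = λ² - 11 - 26 = 2116 - 37 ≡ 11; y = λ·(11 - 11) - 16 ≡ 31. → (11, 31)

(11, 31)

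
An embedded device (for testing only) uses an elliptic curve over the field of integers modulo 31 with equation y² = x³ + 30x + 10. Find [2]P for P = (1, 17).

(26, 18)

tangent at (1, 17): λ = (3·1² + 30)/(2·17) ≡ 2/3. 3⁻¹ ≡ 21 (mod 31) since 3·21 = 63 ≡ 1, so λ ≡ 2·21 ≡ 11.
  x = λ² - 1 - 1 = 121 - 2 ≡ 26; y = λ·(1 - 26) - 17 ≡ 18. → (26, 18)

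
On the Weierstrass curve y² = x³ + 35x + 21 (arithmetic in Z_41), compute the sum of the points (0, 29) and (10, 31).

(0, 29) + (10, 31). λ = (31 - 29)/(10 - 0) ≡ 2/10 mod 41. 10⁻¹ ≡ 37 (mod 41), so λ ≡ 33.
  x = λ² - 0 - 10 = 1089 - 10 ≡ 13; y = λ·(0 - 13) - 29 ≡ 34. → (13, 34)

(13, 34)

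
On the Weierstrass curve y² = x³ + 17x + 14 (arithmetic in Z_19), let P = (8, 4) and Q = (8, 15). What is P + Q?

The two points share x = 8 and their y-coordinates satisfy 4 + 15 ≡ 0 (mod 19), so they are inverses. Their sum is O.

O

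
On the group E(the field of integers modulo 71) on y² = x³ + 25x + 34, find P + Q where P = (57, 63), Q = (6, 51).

(57, 63) + (6, 51). λ = (51 - 63)/(6 - 57) ≡ 59/20 mod 71. 20⁻¹ ≡ 32 (mod 71), so λ ≡ 42.
  x = λ² - 57 - 6 = 1764 - 63 ≡ 68; y = λ·(57 - 68) - 63 ≡ 43. → (68, 43)

(68, 43)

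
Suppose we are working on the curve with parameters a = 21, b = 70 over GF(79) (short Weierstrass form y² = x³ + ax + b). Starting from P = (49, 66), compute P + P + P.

(50, 73)

Repeated addition: build up to 3P.
2P: tangent at (49, 66): λ = (3·49² + 21)/(2·66) ≡ 35/53. 53⁻¹ ≡ 3 (mod 79), so λ ≡ 35·3 ≡ 26.
  x = λ² - 49 - 49 = 676 - 98 ≡ 25; y = λ·(49 - 25) - 66 ≡ 5. → (25, 5)
3P: (25, 5) + (49, 66). λ = (66 - 5)/(49 - 25) ≡ 61/24 mod 79. 24⁻¹ ≡ 56 (mod 79), so λ ≡ 19.
  x = λ² - 25 - 49 = 361 - 74 ≡ 50; y = λ·(25 - 50) - 5 ≡ 73. → (50, 73)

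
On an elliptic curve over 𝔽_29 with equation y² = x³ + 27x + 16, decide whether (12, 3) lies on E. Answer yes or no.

y² = 3² ≡ 9; x³ + 27x + 16 = 2068 ≡ 9 (mod 29). 9 = 9.

yes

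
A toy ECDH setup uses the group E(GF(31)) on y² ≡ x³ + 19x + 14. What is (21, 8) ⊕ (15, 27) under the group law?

(21, 8) + (15, 27). λ = (27 - 8)/(15 - 21) ≡ 19/25 mod 31. 25⁻¹ ≡ 5 (mod 31) since 25·5 = 125 ≡ 1, so λ ≡ 2.
  x = λ² - 21 - 15 = 4 - 36 ≡ 30; y = λ·(21 - 30) - 8 ≡ 5. → (30, 5)

(30, 5)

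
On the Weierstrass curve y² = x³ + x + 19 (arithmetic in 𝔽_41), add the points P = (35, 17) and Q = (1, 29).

(23, 27)

(35, 17) + (1, 29). λ = (29 - 17)/(1 - 35) ≡ 12/7 mod 41. 7⁻¹ ≡ 6 (mod 41) since 7·6 = 42 ≡ 1, so λ ≡ 31.
  x = λ² - 35 - 1 = 961 - 36 ≡ 23; y = λ·(35 - 23) - 17 ≡ 27. → (23, 27)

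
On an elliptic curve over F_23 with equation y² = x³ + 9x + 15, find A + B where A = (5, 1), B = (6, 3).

(5, 1) + (6, 3). λ = (3 - 1)/(6 - 5) ≡ 2/1 mod 23. 1⁻¹ ≡ 1 (mod 23) since 1·1 = 1 ≡ 1, so λ ≡ 2.
  x = λ² - 5 - 6 = 4 - 11 ≡ 16; y = λ·(5 - 16) - 1 ≡ 0. → (16, 0)

(16, 0)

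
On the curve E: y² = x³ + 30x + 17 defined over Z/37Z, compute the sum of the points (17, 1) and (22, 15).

(17, 1) + (22, 15). λ = (15 - 1)/(22 - 17) ≡ 14/5 mod 37. 5⁻¹ ≡ 15 (mod 37), so λ ≡ 25.
  x = λ² - 17 - 22 = 625 - 39 ≡ 31; y = λ·(17 - 31) - 1 ≡ 19. → (31, 19)

(31, 19)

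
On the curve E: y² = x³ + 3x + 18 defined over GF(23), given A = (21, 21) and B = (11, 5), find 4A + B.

(0, 15)

First 4A:
Double-and-add on 4 = (100)₂. Start with A = (21, 21) for the leading 1-bit.
double: tangent at (21, 21): λ = (3·21² + 3)/(2·21) ≡ 15/19. 19⁻¹ ≡ 17 (mod 23), so λ ≡ 15·17 ≡ 2.
  x = λ² - 21 - 21 = 4 - 42 ≡ 8; y = λ·(21 - 8) - 21 ≡ 5. → (8, 5)
double: tangent at (8, 5): λ = (3·8² + 3)/(2·5) ≡ 11/10. 10⁻¹ ≡ 7 (mod 23), so λ ≡ 11·7 ≡ 8.
  x = λ² - 8 - 8 = 64 - 16 ≡ 2; y = λ·(8 - 2) - 5 ≡ 20. → (2, 20)
4A = (2, 20).
Finally 4A + B:
(2, 20) + (11, 5). λ = (5 - 20)/(11 - 2) ≡ 8/9 mod 23. 9⁻¹ ≡ 18 (mod 23), so λ ≡ 6.
  x = λ² - 2 - 11 = 36 - 13 ≡ 0; y = λ·(2 - 0) - 20 ≡ 15. → (0, 15)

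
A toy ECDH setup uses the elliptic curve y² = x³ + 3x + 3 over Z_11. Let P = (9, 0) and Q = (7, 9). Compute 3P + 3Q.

(7, 9)

First 3P:
Repeated addition: build up to 3P.
2P: (9, 0) + (9, 0): same x and y₁ ≡ -y₂, so the sum is the point at infinity.
3P: the point at infinity + (9, 0) = (9, 0) (identity).
3P = (9, 0).
Next 3Q:
Repeated addition: build up to 3Q.
2Q: tangent at (7, 9): λ = (3·7² + 3)/(2·9) ≡ 7/7. 7⁻¹ ≡ 8 (mod 11), so λ ≡ 7·8 ≡ 1.
  x = λ² - 7 - 7 = 1 - 14 ≡ 9; y = λ·(7 - 9) - 9 ≡ 0. → (9, 0)
3Q: (9, 0) + (7, 9). λ = (9 - 0)/(7 - 9) ≡ 9/9 mod 11. 9⁻¹ ≡ 5 (mod 11), so λ ≡ 1.
  x = λ² - 9 - 7 = 1 - 16 ≡ 7; y = λ·(9 - 7) - 0 ≡ 2. → (7, 2)
3Q = (7, 2).
Finally 3P + 3Q:
(9, 0) + (7, 2). λ = (2 - 0)/(7 - 9) ≡ 2/9 mod 11. 9⁻¹ ≡ 5 (mod 11), so λ ≡ 10.
  x = λ² - 9 - 7 = 100 - 16 ≡ 7; y = λ·(9 - 7) - 0 ≡ 9. → (7, 9)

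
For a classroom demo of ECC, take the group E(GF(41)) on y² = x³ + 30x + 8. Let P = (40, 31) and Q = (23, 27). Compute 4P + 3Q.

(21, 31)

First 4P:
Repeated addition: build up to 4P.
2P: tangent at (40, 31): λ = (3·40² + 30)/(2·31) ≡ 33/21. 21⁻¹ ≡ 2 (mod 41), so λ ≡ 33·2 ≡ 25.
  x = λ² - 40 - 40 = 625 - 80 ≡ 12; y = λ·(40 - 12) - 31 ≡ 13. → (12, 13)
3P: (12, 13) + (40, 31). λ = (31 - 13)/(40 - 12) ≡ 18/28 mod 41. 28⁻¹ ≡ 22 (mod 41), so λ ≡ 27.
  x = λ² - 12 - 40 = 729 - 52 ≡ 21; y = λ·(12 - 21) - 13 ≡ 31. → (21, 31)
4P: (21, 31) + (40, 31). λ = (31 - 31)/(40 - 21) ≡ 0/19 mod 41. 19⁻¹ ≡ 13 (mod 41), so λ ≡ 0.
  x = λ² - 21 - 40 = 0 - 61 ≡ 21; y = λ·(21 - 21) - 31 ≡ 10. → (21, 10)
4P = (21, 10).
Next 3Q:
Repeated addition: build up to 3Q.
2Q: tangent at (23, 27): λ = (3·23² + 30)/(2·27) ≡ 18/13. 13⁻¹ ≡ 19 (mod 41), so λ ≡ 18·19 ≡ 14.
  x = λ² - 23 - 23 = 196 - 46 ≡ 27; y = λ·(23 - 27) - 27 ≡ 40. → (27, 40)
3Q: (27, 40) + (23, 27). λ = (27 - 40)/(23 - 27) ≡ 28/37 mod 41. 37⁻¹ ≡ 10 (mod 41), so λ ≡ 34.
  x = λ² - 27 - 23 = 1156 - 50 ≡ 40; y = λ·(27 - 40) - 40 ≡ 10. → (40, 10)
3Q = (40, 10).
Finally 4P + 3Q:
(21, 10) + (40, 10). λ = (10 - 10)/(40 - 21) ≡ 0/19 mod 41. 19⁻¹ ≡ 13 (mod 41), so λ ≡ 0.
  x = λ² - 21 - 40 = 0 - 61 ≡ 21; y = λ·(21 - 21) - 10 ≡ 31. → (21, 31)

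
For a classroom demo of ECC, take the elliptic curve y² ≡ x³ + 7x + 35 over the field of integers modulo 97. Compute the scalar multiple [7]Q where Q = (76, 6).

(73, 60)

Repeated addition: build up to 7Q.
2Q: tangent at (76, 6): λ = (3·76² + 7)/(2·6) ≡ 69/12. 12⁻¹ ≡ 89 (mod 97) since 12·89 = 1068 ≡ 1, so λ ≡ 69·89 ≡ 30.
  x = λ² - 76 - 76 = 900 - 152 ≡ 69; y = λ·(76 - 69) - 6 ≡ 10. → (69, 10)
3Q: (69, 10) + (76, 6). λ = (6 - 10)/(76 - 69) ≡ 93/7 mod 97. 7⁻¹ ≡ 14 (mod 97) since 7·14 = 98 ≡ 1, so λ ≡ 41.
  x = λ² - 69 - 76 = 1681 - 145 ≡ 81; y = λ·(69 - 81) - 10 ≡ 80. → (81, 80)
4Q: (81, 80) + (76, 6). λ = (6 - 80)/(76 - 81) ≡ 23/92 mod 97. 92⁻¹ ≡ 58 (mod 97), so λ ≡ 73.
  x = λ² - 81 - 76 = 5329 - 157 ≡ 31; y = λ·(81 - 31) - 80 ≡ 78. → (31, 78)
5Q: (31, 78) + (76, 6). λ = (6 - 78)/(76 - 31) ≡ 25/45 mod 97. 45⁻¹ ≡ 69 (mod 97) since 45·69 = 3105 ≡ 1, so λ ≡ 76.
  x = λ² - 31 - 76 = 5776 - 107 ≡ 43; y = λ·(31 - 43) - 78 ≡ 77. → (43, 77)
6Q: (43, 77) + (76, 6). λ = (6 - 77)/(76 - 43) ≡ 26/33 mod 97. 33⁻¹ ≡ 50 (mod 97), so λ ≡ 39.
  x = λ² - 43 - 76 = 1521 - 119 ≡ 44; y = λ·(43 - 44) - 77 ≡ 78. → (44, 78)
7Q: (44, 78) + (76, 6). λ = (6 - 78)/(76 - 44) ≡ 25/32 mod 97. 32⁻¹ ≡ 94 (mod 97), so λ ≡ 22.
  x = λ² - 44 - 76 = 484 - 120 ≡ 73; y = λ·(44 - 73) - 78 ≡ 60. → (73, 60)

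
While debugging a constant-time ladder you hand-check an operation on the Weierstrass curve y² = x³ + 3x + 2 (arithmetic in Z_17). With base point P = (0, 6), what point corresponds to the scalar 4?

(6, 7)

Repeated addition: build up to 4P.
2P: tangent at (0, 6): λ = (3·0² + 3)/(2·6) ≡ 3/12. 12⁻¹ ≡ 10 (mod 17), so λ ≡ 3·10 ≡ 13.
  x = λ² - 0 - 0 = 169 - 0 ≡ 16; y = λ·(0 - 16) - 6 ≡ 7. → (16, 7)
3P: (16, 7) + (0, 6). λ = (6 - 7)/(0 - 16) ≡ 16/1 mod 17. 1⁻¹ ≡ 1 (mod 17), so λ ≡ 16.
  x = λ² - 16 - 0 = 256 - 16 ≡ 2; y = λ·(16 - 2) - 7 ≡ 13. → (2, 13)
4P: (2, 13) + (0, 6). λ = (6 - 13)/(0 - 2) ≡ 10/15 mod 17. 15⁻¹ ≡ 8 (mod 17), so λ ≡ 12.
  x = λ² - 2 - 0 = 144 - 2 ≡ 6; y = λ·(2 - 6) - 13 ≡ 7. → (6, 7)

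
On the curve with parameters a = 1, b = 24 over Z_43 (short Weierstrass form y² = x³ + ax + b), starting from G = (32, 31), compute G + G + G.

(34, 19)

Repeated addition: build up to 3G.
2G: tangent at (32, 31): λ = (3·32² + 1)/(2·31) ≡ 20/19. 19⁻¹ ≡ 34 (mod 43) since 19·34 = 646 ≡ 1, so λ ≡ 20·34 ≡ 35.
  x = λ² - 32 - 32 = 1225 - 64 ≡ 0; y = λ·(32 - 0) - 31 ≡ 14. → (0, 14)
3G: (0, 14) + (32, 31). λ = (31 - 14)/(32 - 0) ≡ 17/32 mod 43. 32⁻¹ ≡ 39 (mod 43), so λ ≡ 18.
  x = λ² - 0 - 32 = 324 - 32 ≡ 34; y = λ·(0 - 34) - 14 ≡ 19. → (34, 19)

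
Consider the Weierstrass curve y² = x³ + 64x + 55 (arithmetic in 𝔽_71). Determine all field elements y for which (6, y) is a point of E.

x³ + 64x + 55 = 655 ≡ 16 (mod 71).
Square roots of 16 mod 71: 4 and 67 (since 4² = 16 ≡ 16).

4, 67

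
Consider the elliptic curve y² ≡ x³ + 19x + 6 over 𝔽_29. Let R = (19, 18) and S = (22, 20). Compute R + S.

(11, 26)

(19, 18) + (22, 20). λ = (20 - 18)/(22 - 19) ≡ 2/3 mod 29. 3⁻¹ ≡ 10 (mod 29), so λ ≡ 20.
  x = λ² - 19 - 22 = 400 - 41 ≡ 11; y = λ·(19 - 11) - 18 ≡ 26. → (11, 26)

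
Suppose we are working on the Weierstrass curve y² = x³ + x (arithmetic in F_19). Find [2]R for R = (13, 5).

(17, 16)

tangent at (13, 5): λ = (3·13² + 1)/(2·5) ≡ 14/10. 10⁻¹ ≡ 2 (mod 19), so λ ≡ 14·2 ≡ 9.
  x = λ² - 13 - 13 = 81 - 26 ≡ 17; y = λ·(13 - 17) - 5 ≡ 16. → (17, 16)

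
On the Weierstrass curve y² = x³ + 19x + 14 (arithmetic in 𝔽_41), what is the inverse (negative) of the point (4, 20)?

-(4, 20) = (4, -20 mod 41) = (4, 21).

(4, 21)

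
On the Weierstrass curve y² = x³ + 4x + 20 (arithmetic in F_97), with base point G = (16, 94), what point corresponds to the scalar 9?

(45, 57)

Double-and-add on 9 = (1001)₂. Start with G = (16, 94) for the leading 1-bit.
double: tangent at (16, 94): λ = (3·16² + 4)/(2·94) ≡ 93/91. 91⁻¹ ≡ 16 (mod 97), so λ ≡ 93·16 ≡ 33.
  x = λ² - 16 - 16 = 1089 - 32 ≡ 87; y = λ·(16 - 87) - 94 ≡ 85. → (87, 85)
double: tangent at (87, 85): λ = (3·87² + 4)/(2·85) ≡ 13/73. 73⁻¹ ≡ 4 (mod 97), so λ ≡ 13·4 ≡ 52.
  x = λ² - 87 - 87 = 2704 - 174 ≡ 8; y = λ·(87 - 8) - 85 ≡ 46. → (8, 46)
double: tangent at (8, 46): λ = (3·8² + 4)/(2·46) ≡ 2/92. 92⁻¹ ≡ 58 (mod 97) since 92·58 = 5336 ≡ 1, so λ ≡ 2·58 ≡ 19.
  x = λ² - 8 - 8 = 361 - 16 ≡ 54; y = λ·(8 - 54) - 46 ≡ 50. → (54, 50)
add G: (54, 50) + (16, 94). λ = (94 - 50)/(16 - 54) ≡ 44/59 mod 97. 59⁻¹ ≡ 74 (mod 97), so λ ≡ 55.
  x = λ² - 54 - 16 = 3025 - 70 ≡ 45; y = λ·(54 - 45) - 50 ≡ 57. → (45, 57)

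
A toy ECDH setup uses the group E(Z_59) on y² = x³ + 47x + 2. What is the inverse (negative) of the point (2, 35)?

-(2, 35) = (2, -35 mod 59) = (2, 24).

(2, 24)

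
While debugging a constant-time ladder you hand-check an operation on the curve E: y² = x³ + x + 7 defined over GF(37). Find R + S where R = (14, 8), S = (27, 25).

(14, 8) + (27, 25). λ = (25 - 8)/(27 - 14) ≡ 17/13 mod 37. 13⁻¹ ≡ 20 (mod 37) since 13·20 = 260 ≡ 1, so λ ≡ 7.
  x = λ² - 14 - 27 = 49 - 41 ≡ 8; y = λ·(14 - 8) - 8 ≡ 34. → (8, 34)

(8, 34)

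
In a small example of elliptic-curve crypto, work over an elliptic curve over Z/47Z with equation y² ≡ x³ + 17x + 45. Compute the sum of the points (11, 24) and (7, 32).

(33, 20)

(11, 24) + (7, 32). λ = (32 - 24)/(7 - 11) ≡ 8/43 mod 47. 43⁻¹ ≡ 35 (mod 47), so λ ≡ 45.
  x = λ² - 11 - 7 = 2025 - 18 ≡ 33; y = λ·(11 - 33) - 24 ≡ 20. → (33, 20)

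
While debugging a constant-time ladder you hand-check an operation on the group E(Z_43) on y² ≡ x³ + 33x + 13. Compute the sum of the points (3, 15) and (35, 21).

(22, 11)

(3, 15) + (35, 21). λ = (21 - 15)/(35 - 3) ≡ 6/32 mod 43. 32⁻¹ ≡ 39 (mod 43) since 32·39 = 1248 ≡ 1, so λ ≡ 19.
  x = λ² - 3 - 35 = 361 - 38 ≡ 22; y = λ·(3 - 22) - 15 ≡ 11. → (22, 11)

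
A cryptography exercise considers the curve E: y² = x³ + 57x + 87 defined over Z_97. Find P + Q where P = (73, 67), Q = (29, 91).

(45, 50)

(73, 67) + (29, 91). λ = (91 - 67)/(29 - 73) ≡ 24/53 mod 97. 53⁻¹ ≡ 11 (mod 97) since 53·11 = 583 ≡ 1, so λ ≡ 70.
  x = λ² - 73 - 29 = 4900 - 102 ≡ 45; y = λ·(73 - 45) - 67 ≡ 50. → (45, 50)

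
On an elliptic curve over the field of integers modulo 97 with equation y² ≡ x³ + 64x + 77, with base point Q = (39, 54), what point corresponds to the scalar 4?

Double-and-add on 4 = (100)₂. Start with Q = (39, 54) for the leading 1-bit.
double: tangent at (39, 54): λ = (3·39² + 64)/(2·54) ≡ 68/11. 11⁻¹ ≡ 53 (mod 97), so λ ≡ 68·53 ≡ 15.
  x = λ² - 39 - 39 = 225 - 78 ≡ 50; y = λ·(39 - 50) - 54 ≡ 72. → (50, 72)
double: tangent at (50, 72): λ = (3·50² + 64)/(2·72) ≡ 95/47. 47⁻¹ ≡ 64 (mod 97), so λ ≡ 95·64 ≡ 66.
  x = λ² - 50 - 50 = 4356 - 100 ≡ 85; y = λ·(50 - 85) - 72 ≡ 43. → (85, 43)

(85, 43)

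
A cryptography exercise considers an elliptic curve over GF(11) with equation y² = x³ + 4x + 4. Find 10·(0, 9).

Write Q = (0, 9).
Double-and-add on 10 = (1010)₂. Start with Q = (0, 9) for the leading 1-bit.
double: tangent at (0, 9): λ = (3·0² + 4)/(2·9) ≡ 4/7. 7⁻¹ ≡ 8 (mod 11) since 7·8 = 56 ≡ 1, so λ ≡ 4·8 ≡ 10.
  x = λ² - 0 - 0 = 100 - 0 ≡ 1; y = λ·(0 - 1) - 9 ≡ 3. → (1, 3)
double: tangent at (1, 3): λ = (3·1² + 4)/(2·3) ≡ 7/6. 6⁻¹ ≡ 2 (mod 11) since 6·2 = 12 ≡ 1, so λ ≡ 7·2 ≡ 3.
  x = λ² - 1 - 1 = 9 - 2 ≡ 7; y = λ·(1 - 7) - 3 ≡ 1. → (7, 1)
add Q: (7, 1) + (0, 9). λ = (9 - 1)/(0 - 7) ≡ 8/4 mod 11. 4⁻¹ ≡ 3 (mod 11) since 4·3 = 12 ≡ 1, so λ ≡ 2.
  x = λ² - 7 - 0 = 4 - 7 ≡ 8; y = λ·(7 - 8) - 1 ≡ 8. → (8, 8)
double: tangent at (8, 8): λ = (3·8² + 4)/(2·8) ≡ 9/5. 5⁻¹ ≡ 9 (mod 11), so λ ≡ 9·9 ≡ 4.
  x = λ² - 8 - 8 = 16 - 16 ≡ 0; y = λ·(8 - 0) - 8 ≡ 2. → (0, 2)

(0, 2)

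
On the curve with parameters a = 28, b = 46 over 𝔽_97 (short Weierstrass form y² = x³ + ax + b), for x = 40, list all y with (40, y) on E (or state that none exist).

46, 51

x³ + 28x + 46 = 65166 ≡ 79 (mod 97).
Square roots of 79 mod 97: 46 and 51 (since 46² = 2116 ≡ 79).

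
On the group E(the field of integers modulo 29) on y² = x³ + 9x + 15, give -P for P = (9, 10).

(9, 19)

-(9, 10) = (9, -10 mod 29) = (9, 19).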